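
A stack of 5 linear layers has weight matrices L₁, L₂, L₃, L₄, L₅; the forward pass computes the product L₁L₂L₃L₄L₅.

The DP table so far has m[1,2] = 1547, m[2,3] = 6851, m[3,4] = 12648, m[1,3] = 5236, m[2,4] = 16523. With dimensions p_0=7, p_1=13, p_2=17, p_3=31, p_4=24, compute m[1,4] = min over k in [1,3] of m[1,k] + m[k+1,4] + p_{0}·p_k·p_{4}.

10444

m[1,4] = min over k∈[1,3] of m[1,k]+m[k+1,4]+p_{0}·p_k·p_{4}.
k=1: 0 + 16523 + 7·13·24 = 18707; k=2: 1547 + 12648 + 7·17·24 = 17051; k=3: 5236 + 0 + 7·31·24 = 10444.
Minimum: 10444 at k=3.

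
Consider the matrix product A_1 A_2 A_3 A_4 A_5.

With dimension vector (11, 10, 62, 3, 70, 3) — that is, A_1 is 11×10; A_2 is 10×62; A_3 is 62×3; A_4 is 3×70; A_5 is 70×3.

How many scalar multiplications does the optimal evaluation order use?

2910

Adjacent pairs: A_1A_2 = 11·10·62 = 6820; A_2A_3 = 10·62·3 = 1860; A_3A_4 = 62·3·70 = 13020; A_4A_5 = 3·70·3 = 630.
Length 3: A_1..A_3: k=1: 0+1860+11·10·3=2190; k=2: 6820+0+11·62·3=8866 → min 2190 | A_2..A_4: k=2: 0+13020+10·62·70=56420; k=3: 1860+0+10·3·70=3960 → min 3960 | A_3..A_5: k=3: 0+630+62·3·3=1188; k=4: 13020+0+62·70·3=26040 → min 1188.
Length 4: A_1..A_4: k=1: 0+3960+11·10·70=11660; k=2: 6820+13020+11·62·70=67580; k=3: 2190+0+11·3·70=4500 → min 4500 | A_2..A_5: k=2: 0+1188+10·62·3=3048; k=3: 1860+630+10·3·3=2580; k=4: 3960+0+10·70·3=6060 → min 2580.
Length 5: A_1..A_5: k=1: 0+2580+11·10·3=2910; k=2: 6820+1188+11·62·3=10054; k=3: 2190+630+11·3·3=2919; k=4: 4500+0+11·70·3=6810 → min 2910.
Optimal order: (A_1 ((A_2 A_3) (A_4 A_5))) with cost 2910.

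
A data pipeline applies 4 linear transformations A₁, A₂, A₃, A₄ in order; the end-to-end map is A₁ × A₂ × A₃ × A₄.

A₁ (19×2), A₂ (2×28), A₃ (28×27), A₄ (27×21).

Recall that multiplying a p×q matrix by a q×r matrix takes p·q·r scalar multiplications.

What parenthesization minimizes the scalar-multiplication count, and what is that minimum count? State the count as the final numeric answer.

3444

Adjacent pairs: A₁A₂ = 19·2·28 = 1064; A₂A₃ = 2·28·27 = 1512; A₃A₄ = 28·27·21 = 15876.
Length 3: A₁..A₃: k=1: 0+1512+19·2·27=2538; k=2: 1064+0+19·28·27=15428 → min 2538 | A₂..A₄: k=2: 0+15876+2·28·21=17052; k=3: 1512+0+2·27·21=2646 → min 2646.
Length 4: A₁..A₄: k=1: 0+2646+19·2·21=3444; k=2: 1064+15876+19·28·21=28112; k=3: 2538+0+19·27·21=13311 → min 3444.
Optimal parenthesization: (A₁ × ((A₂ × A₃) × A₄)) with cost 3444.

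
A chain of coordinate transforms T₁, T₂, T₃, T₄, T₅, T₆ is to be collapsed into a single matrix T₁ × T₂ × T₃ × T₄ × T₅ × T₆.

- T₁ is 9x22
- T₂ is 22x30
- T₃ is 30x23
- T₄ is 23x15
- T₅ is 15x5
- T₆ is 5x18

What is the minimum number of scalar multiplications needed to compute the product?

10275

Adjacent pairs: T₁T₂ = 9·22·30 = 5940; T₂T₃ = 22·30·23 = 15180; T₃T₄ = 30·23·15 = 10350; T₄T₅ = 23·15·5 = 1725; T₅T₆ = 15·5·18 = 1350.
Length 3: T₁..T₃: k=1: 0+15180+9·22·23=19734; k=2: 5940+0+9·30·23=12150 → min 12150 | T₂..T₄: k=2: 0+10350+22·30·15=20250; k=3: 15180+0+22·23·15=22770 → min 20250 | T₃..T₅: k=3: 0+1725+30·23·5=5175; k=4: 10350+0+30·15·5=12600 → min 5175 | T₄..T₆: k=4: 0+1350+23·15·18=7560; k=5: 1725+0+23·5·18=3795 → min 3795.
Length 4: T₁..T₄: k=1: 0+20250+9·22·15=23220; k=2: 5940+10350+9·30·15=20340; k=3: 12150+0+9·23·15=15255 → min 15255 | T₂..T₅: k=2: 0+5175+22·30·5=8475; k=3: 15180+1725+22·23·5=19435; k=4: 20250+0+22·15·5=21900 → min 8475 | T₃..T₆: k=3: 0+3795+30·23·18=16215; k=4: 10350+1350+30·15·18=19800; k=5: 5175+0+30·5·18=7875 → min 7875.
Length 5: T₁..T₅: k=1: 0+8475+9·22·5=9465; k=2: 5940+5175+9·30·5=12465; k=3: 12150+1725+9·23·5=14910; k=4: 15255+0+9·15·5=15930 → min 9465 | T₂..T₆: k=2: 0+7875+22·30·18=19755; k=3: 15180+3795+22·23·18=28083; k=4: 20250+1350+22·15·18=27540; k=5: 8475+0+22·5·18=10455 → min 10455.
Length 6: T₁..T₆: k=1: 0+10455+9·22·18=14019; k=2: 5940+7875+9·30·18=18675; k=3: 12150+3795+9·23·18=19671; k=4: 15255+1350+9·15·18=19035; k=5: 9465+0+9·5·18=10275 → min 10275.
Optimal order: ((T₁ × (T₂ × (T₃ × (T₄ × T₅)))) × T₆) with cost 10275.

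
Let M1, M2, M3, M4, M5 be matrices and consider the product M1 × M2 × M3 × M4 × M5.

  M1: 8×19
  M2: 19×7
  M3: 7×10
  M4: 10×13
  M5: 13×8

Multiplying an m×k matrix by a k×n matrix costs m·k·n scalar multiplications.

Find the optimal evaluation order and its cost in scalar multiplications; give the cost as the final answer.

3112

Adjacent pairs: M1M2 = 8·19·7 = 1064; M2M3 = 19·7·10 = 1330; M3M4 = 7·10·13 = 910; M4M5 = 10·13·8 = 1040.
Length 3: M1..M3: k=1: 0+1330+8·19·10=2850; k=2: 1064+0+8·7·10=1624 → min 1624 | M2..M4: k=2: 0+910+19·7·13=2639; k=3: 1330+0+19·10·13=3800 → min 2639 | M3..M5: k=3: 0+1040+7·10·8=1600; k=4: 910+0+7·13·8=1638 → min 1600.
Length 4: M1..M4: k=1: 0+2639+8·19·13=4615; k=2: 1064+910+8·7·13=2702; k=3: 1624+0+8·10·13=2664 → min 2664 | M2..M5: k=2: 0+1600+19·7·8=2664; k=3: 1330+1040+19·10·8=3890; k=4: 2639+0+19·13·8=4615 → min 2664.
Length 5: M1..M5: k=1: 0+2664+8·19·8=3880; k=2: 1064+1600+8·7·8=3112; k=3: 1624+1040+8·10·8=3304; k=4: 2664+0+8·13·8=3496 → min 3112.
Optimal parenthesization: ((M1 × M2) × (M3 × (M4 × M5))) with cost 3112.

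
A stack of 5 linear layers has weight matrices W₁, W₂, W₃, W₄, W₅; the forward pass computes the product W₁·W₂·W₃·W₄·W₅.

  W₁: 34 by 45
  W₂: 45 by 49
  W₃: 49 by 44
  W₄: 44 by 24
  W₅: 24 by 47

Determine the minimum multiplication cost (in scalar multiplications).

Adjacent pairs: W₁W₂ = 34·45·49 = 74970; W₂W₃ = 45·49·44 = 97020; W₃W₄ = 49·44·24 = 51744; W₄W₅ = 44·24·47 = 49632.
Length 3: W₁..W₃: k=1: 0+97020+34·45·44=164340; k=2: 74970+0+34·49·44=148274 → min 148274 | W₂..W₄: k=2: 0+51744+45·49·24=104664; k=3: 97020+0+45·44·24=144540 → min 104664 | W₃..W₅: k=3: 0+49632+49·44·47=150964; k=4: 51744+0+49·24·47=107016 → min 107016.
Length 4: W₁..W₄: k=1: 0+104664+34·45·24=141384; k=2: 74970+51744+34·49·24=166698; k=3: 148274+0+34·44·24=184178 → min 141384 | W₂..W₅: k=2: 0+107016+45·49·47=210651; k=3: 97020+49632+45·44·47=239712; k=4: 104664+0+45·24·47=155424 → min 155424.
Length 5: W₁..W₅: k=1: 0+155424+34·45·47=227334; k=2: 74970+107016+34·49·47=260288; k=3: 148274+49632+34·44·47=268218; k=4: 141384+0+34·24·47=179736 → min 179736.
Optimal order: ((W₁·(W₂·(W₃·W₄)))·W₅) with cost 179736.

179736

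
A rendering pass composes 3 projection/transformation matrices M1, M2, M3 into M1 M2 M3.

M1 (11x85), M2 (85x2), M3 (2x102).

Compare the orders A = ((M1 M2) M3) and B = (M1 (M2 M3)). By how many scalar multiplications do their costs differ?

Order A = ((M1 M2) M3): (M1 M2): 11×85 by 85×2 → 11×2, cost 11·85·2 = 1870; ((M1 M2) M3): 11×2 by 2×102 → 11×102, cost 11·2·102 = 2244; cumulative 4114. Total 4114.
Order B = (M1 (M2 M3)): (M2 M3): 85×2 by 2×102 → 85×102, cost 85·2·102 = 17340; (M1 (M2 M3)): 11×85 by 85×102 → 11×102, cost 11·85·102 = 95370; cumulative 112710. Total 112710.
Difference: |4114 − 112710| = 108596.

108596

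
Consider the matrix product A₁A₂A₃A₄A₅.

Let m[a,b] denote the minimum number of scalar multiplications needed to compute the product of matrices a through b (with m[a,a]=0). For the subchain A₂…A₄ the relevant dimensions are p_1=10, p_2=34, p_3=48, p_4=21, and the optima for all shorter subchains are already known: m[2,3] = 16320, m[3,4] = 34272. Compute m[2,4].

m[2,4] = min over k∈[2,3] of m[2,k]+m[k+1,4]+p_{1}·p_k·p_{4}.
k=2: 0 + 34272 + 10·34·21 = 41412; k=3: 16320 + 0 + 10·48·21 = 26400.
Minimum: 26400 at k=3.

26400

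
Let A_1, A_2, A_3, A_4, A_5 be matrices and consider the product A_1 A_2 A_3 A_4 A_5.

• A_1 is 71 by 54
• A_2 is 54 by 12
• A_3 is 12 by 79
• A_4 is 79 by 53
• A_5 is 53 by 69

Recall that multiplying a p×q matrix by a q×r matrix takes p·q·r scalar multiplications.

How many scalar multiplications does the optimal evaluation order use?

198924

Adjacent pairs: A_1A_2 = 71·54·12 = 46008; A_2A_3 = 54·12·79 = 51192; A_3A_4 = 12·79·53 = 50244; A_4A_5 = 79·53·69 = 288903.
Length 3: A_1..A_3: k=1: 0+51192+71·54·79=354078; k=2: 46008+0+71·12·79=113316 → min 113316 | A_2..A_4: k=2: 0+50244+54·12·53=84588; k=3: 51192+0+54·79·53=277290 → min 84588 | A_3..A_5: k=3: 0+288903+12·79·69=354315; k=4: 50244+0+12·53·69=94128 → min 94128.
Length 4: A_1..A_4: k=1: 0+84588+71·54·53=287790; k=2: 46008+50244+71·12·53=141408; k=3: 113316+0+71·79·53=410593 → min 141408 | A_2..A_5: k=2: 0+94128+54·12·69=138840; k=3: 51192+288903+54·79·69=634449; k=4: 84588+0+54·53·69=282066 → min 138840.
Length 5: A_1..A_5: k=1: 0+138840+71·54·69=403386; k=2: 46008+94128+71·12·69=198924; k=3: 113316+288903+71·79·69=789240; k=4: 141408+0+71·53·69=401055 → min 198924.
Optimal order: ((A_1 A_2) ((A_3 A_4) A_5)) with cost 198924.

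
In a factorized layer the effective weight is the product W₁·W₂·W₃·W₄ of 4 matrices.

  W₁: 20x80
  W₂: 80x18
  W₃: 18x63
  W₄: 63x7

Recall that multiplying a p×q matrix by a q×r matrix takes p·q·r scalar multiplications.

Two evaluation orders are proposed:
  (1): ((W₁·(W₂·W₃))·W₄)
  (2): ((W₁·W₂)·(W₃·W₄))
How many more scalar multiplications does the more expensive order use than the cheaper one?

Order (1) = ((W₁·(W₂·W₃))·W₄): (W₂·W₃): 80×18 by 18×63 → 80×63, cost 80·18·63 = 90720; (W₁·(W₂·W₃)): 20×80 by 80×63 → 20×63, cost 20·80·63 = 100800; cumulative 191520; ((W₁·(W₂·W₃))·W₄): 20×63 by 63×7 → 20×7, cost 20·63·7 = 8820; cumulative 200340. Total 200340.
Order (2) = ((W₁·W₂)·(W₃·W₄)): (W₁·W₂): 20×80 by 80×18 → 20×18, cost 20·80·18 = 28800; (W₃·W₄): 18×63 by 63×7 → 18×7, cost 18·63·7 = 7938; ((W₁·W₂)·(W₃·W₄)): 20×18 by 18×7 → 20×7, cost 20·18·7 = 2520; cumulative 39258. Total 39258.
Difference: |200340 − 39258| = 161082.

161082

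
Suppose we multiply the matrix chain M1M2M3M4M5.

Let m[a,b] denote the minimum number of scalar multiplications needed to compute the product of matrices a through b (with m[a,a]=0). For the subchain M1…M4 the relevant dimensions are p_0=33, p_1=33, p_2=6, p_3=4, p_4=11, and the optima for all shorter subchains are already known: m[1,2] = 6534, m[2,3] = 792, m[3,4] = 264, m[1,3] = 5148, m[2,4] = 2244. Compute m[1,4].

6600

m[1,4] = min over k∈[1,3] of m[1,k]+m[k+1,4]+p_{0}·p_k·p_{4}.
k=1: 0 + 2244 + 33·33·11 = 14223; k=2: 6534 + 264 + 33·6·11 = 8976; k=3: 5148 + 0 + 33·4·11 = 6600.
Minimum: 6600 at k=3.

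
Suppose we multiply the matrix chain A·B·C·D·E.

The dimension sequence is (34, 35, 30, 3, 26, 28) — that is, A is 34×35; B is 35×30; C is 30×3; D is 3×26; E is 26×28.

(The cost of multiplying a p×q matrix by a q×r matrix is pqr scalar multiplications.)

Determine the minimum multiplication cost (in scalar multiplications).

11760

Adjacent pairs: AB = 34·35·30 = 35700; BC = 35·30·3 = 3150; CD = 30·3·26 = 2340; DE = 3·26·28 = 2184.
Length 3: A..C: k=1: 0+3150+34·35·3=6720; k=2: 35700+0+34·30·3=38760 → min 6720 | B..D: k=2: 0+2340+35·30·26=29640; k=3: 3150+0+35·3·26=5880 → min 5880 | C..E: k=3: 0+2184+30·3·28=4704; k=4: 2340+0+30·26·28=24180 → min 4704.
Length 4: A..D: k=1: 0+5880+34·35·26=36820; k=2: 35700+2340+34·30·26=64560; k=3: 6720+0+34·3·26=9372 → min 9372 | B..E: k=2: 0+4704+35·30·28=34104; k=3: 3150+2184+35·3·28=8274; k=4: 5880+0+35·26·28=31360 → min 8274.
Length 5: A..E: k=1: 0+8274+34·35·28=41594; k=2: 35700+4704+34·30·28=68964; k=3: 6720+2184+34·3·28=11760; k=4: 9372+0+34·26·28=34124 → min 11760.
Optimal order: ((A·(B·C))·(D·E)) with cost 11760.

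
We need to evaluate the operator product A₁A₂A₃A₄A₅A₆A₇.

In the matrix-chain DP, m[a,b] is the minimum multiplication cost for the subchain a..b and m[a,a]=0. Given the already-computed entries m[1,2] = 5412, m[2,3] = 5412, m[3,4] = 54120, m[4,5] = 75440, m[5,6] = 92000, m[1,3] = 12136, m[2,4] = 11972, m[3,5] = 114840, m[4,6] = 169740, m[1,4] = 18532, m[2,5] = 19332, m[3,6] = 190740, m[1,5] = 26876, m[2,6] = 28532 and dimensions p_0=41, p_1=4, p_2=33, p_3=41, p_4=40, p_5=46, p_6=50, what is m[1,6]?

36732

m[1,6] = min over k∈[1,5] of m[1,k]+m[k+1,6]+p_{0}·p_k·p_{6}.
k=1: 0 + 28532 + 41·4·50 = 36732; k=2: 5412 + 190740 + 41·33·50 = 263802; k=3: 12136 + 169740 + 41·41·50 = 265926; k=4: 18532 + 92000 + 41·40·50 = 192532; k=5: 26876 + 0 + 41·46·50 = 121176.
Minimum: 36732 at k=1.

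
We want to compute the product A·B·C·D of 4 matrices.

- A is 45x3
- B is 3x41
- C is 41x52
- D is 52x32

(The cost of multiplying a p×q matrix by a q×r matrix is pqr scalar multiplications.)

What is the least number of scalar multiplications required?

15708

Adjacent pairs: AB = 45·3·41 = 5535; BC = 3·41·52 = 6396; CD = 41·52·32 = 68224.
Length 3: A..C: k=1: 0+6396+45·3·52=13416; k=2: 5535+0+45·41·52=101475 → min 13416 | B..D: k=2: 0+68224+3·41·32=72160; k=3: 6396+0+3·52·32=11388 → min 11388.
Length 4: A..D: k=1: 0+11388+45·3·32=15708; k=2: 5535+68224+45·41·32=132799; k=3: 13416+0+45·52·32=88296 → min 15708.
Optimal order: (A·((B·C)·D)) with cost 15708.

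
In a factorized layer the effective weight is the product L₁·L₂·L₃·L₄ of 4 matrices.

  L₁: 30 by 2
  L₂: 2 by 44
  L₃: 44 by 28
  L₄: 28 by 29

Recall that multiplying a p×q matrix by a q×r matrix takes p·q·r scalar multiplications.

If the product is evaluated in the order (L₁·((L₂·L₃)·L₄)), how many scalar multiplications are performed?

(L₂·L₃): 2×44 by 44×28 → 2×28, cost 2·44·28 = 2464
((L₂·L₃)·L₄): 2×28 by 28×29 → 2×29, cost 2·28·29 = 1624; cumulative 4088
(L₁·((L₂·L₃)·L₄)): 30×2 by 2×29 → 30×29, cost 30·2·29 = 1740; cumulative 5828
Total: 5828 scalar multiplications.

5828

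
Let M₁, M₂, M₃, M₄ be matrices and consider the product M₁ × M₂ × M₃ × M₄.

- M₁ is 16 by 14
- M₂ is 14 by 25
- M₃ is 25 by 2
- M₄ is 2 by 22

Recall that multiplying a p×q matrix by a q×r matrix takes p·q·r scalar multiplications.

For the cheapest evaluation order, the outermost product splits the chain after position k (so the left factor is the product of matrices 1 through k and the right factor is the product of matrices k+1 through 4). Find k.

Adjacent pairs: M₁M₂ = 16·14·25 = 5600; M₂M₃ = 14·25·2 = 700; M₃M₄ = 25·2·22 = 1100.
Length 3: M₁..M₃: k=1: 0+700+16·14·2=1148; k=2: 5600+0+16·25·2=6400 → min 1148 | M₂..M₄: k=2: 0+1100+14·25·22=8800; k=3: 700+0+14·2·22=1316 → min 1316.
Top-level splits: k=1: (M₁..M₁)·(M₂..M₄) → 0+1316+16·14·22 = 6244; k=2: (M₁..M₂)·(M₃..M₄) → 5600+1100+16·25·22 = 15500; k=3: (M₁..M₃)·(M₄..M₄) → 1148+0+16·2·22 = 1852.
Best split is after M₃, i.e. k = 3.

3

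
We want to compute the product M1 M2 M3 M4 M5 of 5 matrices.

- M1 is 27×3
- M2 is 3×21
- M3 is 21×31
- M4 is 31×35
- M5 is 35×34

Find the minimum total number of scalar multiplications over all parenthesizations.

Adjacent pairs: M1M2 = 27·3·21 = 1701; M2M3 = 3·21·31 = 1953; M3M4 = 21·31·35 = 22785; M4M5 = 31·35·34 = 36890.
Length 3: M1..M3: k=1: 0+1953+27·3·31=4464; k=2: 1701+0+27·21·31=19278 → min 4464 | M2..M4: k=2: 0+22785+3·21·35=24990; k=3: 1953+0+3·31·35=5208 → min 5208 | M3..M5: k=3: 0+36890+21·31·34=59024; k=4: 22785+0+21·35·34=47775 → min 47775.
Length 4: M1..M4: k=1: 0+5208+27·3·35=8043; k=2: 1701+22785+27·21·35=44331; k=3: 4464+0+27·31·35=33759 → min 8043 | M2..M5: k=2: 0+47775+3·21·34=49917; k=3: 1953+36890+3·31·34=42005; k=4: 5208+0+3·35·34=8778 → min 8778.
Length 5: M1..M5: k=1: 0+8778+27·3·34=11532; k=2: 1701+47775+27·21·34=68754; k=3: 4464+36890+27·31·34=69812; k=4: 8043+0+27·35·34=40173 → min 11532.
Optimal order: (M1 (((M2 M3) M4) M5)) with cost 11532.

11532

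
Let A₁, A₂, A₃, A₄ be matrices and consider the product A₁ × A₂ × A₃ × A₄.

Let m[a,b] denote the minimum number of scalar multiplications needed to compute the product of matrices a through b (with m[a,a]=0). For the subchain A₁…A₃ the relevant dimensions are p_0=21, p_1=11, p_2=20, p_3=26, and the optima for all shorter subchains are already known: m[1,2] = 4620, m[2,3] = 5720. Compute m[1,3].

m[1,3] = min over k∈[1,2] of m[1,k]+m[k+1,3]+p_{0}·p_k·p_{3}.
k=1: 0 + 5720 + 21·11·26 = 11726; k=2: 4620 + 0 + 21·20·26 = 15540.
Minimum: 11726 at k=1.

11726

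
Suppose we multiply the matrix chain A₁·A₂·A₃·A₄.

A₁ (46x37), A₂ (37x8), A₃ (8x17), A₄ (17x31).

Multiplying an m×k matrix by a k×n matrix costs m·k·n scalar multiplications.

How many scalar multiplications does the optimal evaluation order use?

29240

Adjacent pairs: A₁A₂ = 46·37·8 = 13616; A₂A₃ = 37·8·17 = 5032; A₃A₄ = 8·17·31 = 4216.
Length 3: A₁..A₃: k=1: 0+5032+46·37·17=33966; k=2: 13616+0+46·8·17=19872 → min 19872 | A₂..A₄: k=2: 0+4216+37·8·31=13392; k=3: 5032+0+37·17·31=24531 → min 13392.
Length 4: A₁..A₄: k=1: 0+13392+46·37·31=66154; k=2: 13616+4216+46·8·31=29240; k=3: 19872+0+46·17·31=44114 → min 29240.
Optimal order: ((A₁·A₂)·(A₃·A₄)) with cost 29240.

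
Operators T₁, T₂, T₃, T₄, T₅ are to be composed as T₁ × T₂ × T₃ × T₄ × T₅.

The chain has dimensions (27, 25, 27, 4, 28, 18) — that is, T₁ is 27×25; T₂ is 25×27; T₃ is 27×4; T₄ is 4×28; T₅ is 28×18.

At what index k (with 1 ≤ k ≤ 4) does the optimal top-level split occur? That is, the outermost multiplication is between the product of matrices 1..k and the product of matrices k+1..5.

Adjacent pairs: T₁T₂ = 27·25·27 = 18225; T₂T₃ = 25·27·4 = 2700; T₃T₄ = 27·4·28 = 3024; T₄T₅ = 4·28·18 = 2016.
Length 3: T₁..T₃: k=1: 0+2700+27·25·4=5400; k=2: 18225+0+27·27·4=21141 → min 5400 | T₂..T₄: k=2: 0+3024+25·27·28=21924; k=3: 2700+0+25·4·28=5500 → min 5500 | T₃..T₅: k=3: 0+2016+27·4·18=3960; k=4: 3024+0+27·28·18=16632 → min 3960.
Length 4: T₁..T₄: k=1: 0+5500+27·25·28=24400; k=2: 18225+3024+27·27·28=41661; k=3: 5400+0+27·4·28=8424 → min 8424 | T₂..T₅: k=2: 0+3960+25·27·18=16110; k=3: 2700+2016+25·4·18=6516; k=4: 5500+0+25·28·18=18100 → min 6516.
Top-level splits: k=1: (T₁..T₁)·(T₂..T₅) → 0+6516+27·25·18 = 18666; k=2: (T₁..T₂)·(T₃..T₅) → 18225+3960+27·27·18 = 35307; k=3: (T₁..T₃)·(T₄..T₅) → 5400+2016+27·4·18 = 9360; k=4: (T₁..T₄)·(T₅..T₅) → 8424+0+27·28·18 = 22032.
Best split is after T₃, i.e. k = 3.

3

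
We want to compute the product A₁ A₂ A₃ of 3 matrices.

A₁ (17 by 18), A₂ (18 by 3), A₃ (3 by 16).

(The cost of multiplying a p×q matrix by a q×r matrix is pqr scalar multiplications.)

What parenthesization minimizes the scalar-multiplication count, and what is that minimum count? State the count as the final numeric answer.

(A₁ (A₂ A₃)): cost 5760.
((A₁ A₂) A₃): cost 1734.
Optimal: ((A₁ A₂) A₃) with cost 1734.

1734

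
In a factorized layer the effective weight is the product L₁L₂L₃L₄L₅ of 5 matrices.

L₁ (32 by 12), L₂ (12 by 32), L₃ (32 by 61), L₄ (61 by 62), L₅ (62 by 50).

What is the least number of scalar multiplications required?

125208

Adjacent pairs: L₁L₂ = 32·12·32 = 12288; L₂L₃ = 12·32·61 = 23424; L₃L₄ = 32·61·62 = 121024; L₄L₅ = 61·62·50 = 189100.
Length 3: L₁..L₃: k=1: 0+23424+32·12·61=46848; k=2: 12288+0+32·32·61=74752 → min 46848 | L₂..L₄: k=2: 0+121024+12·32·62=144832; k=3: 23424+0+12·61·62=68808 → min 68808 | L₃..L₅: k=3: 0+189100+32·61·50=286700; k=4: 121024+0+32·62·50=220224 → min 220224.
Length 4: L₁..L₄: k=1: 0+68808+32·12·62=92616; k=2: 12288+121024+32·32·62=196800; k=3: 46848+0+32·61·62=167872 → min 92616 | L₂..L₅: k=2: 0+220224+12·32·50=239424; k=3: 23424+189100+12·61·50=249124; k=4: 68808+0+12·62·50=106008 → min 106008.
Length 5: L₁..L₅: k=1: 0+106008+32·12·50=125208; k=2: 12288+220224+32·32·50=283712; k=3: 46848+189100+32·61·50=333548; k=4: 92616+0+32·62·50=191816 → min 125208.
Optimal order: (L₁(((L₂L₃)L₄)L₅)) with cost 125208.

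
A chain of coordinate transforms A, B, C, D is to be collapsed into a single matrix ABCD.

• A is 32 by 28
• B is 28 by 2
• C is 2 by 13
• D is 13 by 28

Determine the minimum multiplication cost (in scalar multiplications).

4312

Adjacent pairs: AB = 32·28·2 = 1792; BC = 28·2·13 = 728; CD = 2·13·28 = 728.
Length 3: A..C: k=1: 0+728+32·28·13=12376; k=2: 1792+0+32·2·13=2624 → min 2624 | B..D: k=2: 0+728+28·2·28=2296; k=3: 728+0+28·13·28=10920 → min 2296.
Length 4: A..D: k=1: 0+2296+32·28·28=27384; k=2: 1792+728+32·2·28=4312; k=3: 2624+0+32·13·28=14272 → min 4312.
Optimal order: ((AB)(CD)) with cost 4312.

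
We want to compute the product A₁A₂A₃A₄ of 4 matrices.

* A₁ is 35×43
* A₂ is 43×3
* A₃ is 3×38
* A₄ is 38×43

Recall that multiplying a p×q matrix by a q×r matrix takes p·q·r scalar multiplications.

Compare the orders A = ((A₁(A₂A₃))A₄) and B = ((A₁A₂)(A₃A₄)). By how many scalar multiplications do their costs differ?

105350

Order A = ((A₁(A₂A₃))A₄): (A₂A₃): 43×3 by 3×38 → 43×38, cost 43·3·38 = 4902; (A₁(A₂A₃)): 35×43 by 43×38 → 35×38, cost 35·43·38 = 57190; cumulative 62092; ((A₁(A₂A₃))A₄): 35×38 by 38×43 → 35×43, cost 35·38·43 = 57190; cumulative 119282. Total 119282.
Order B = ((A₁A₂)(A₃A₄)): (A₁A₂): 35×43 by 43×3 → 35×3, cost 35·43·3 = 4515; (A₃A₄): 3×38 by 38×43 → 3×43, cost 3·38·43 = 4902; ((A₁A₂)(A₃A₄)): 35×3 by 3×43 → 35×43, cost 35·3·43 = 4515; cumulative 13932. Total 13932.
Difference: |119282 − 13932| = 105350.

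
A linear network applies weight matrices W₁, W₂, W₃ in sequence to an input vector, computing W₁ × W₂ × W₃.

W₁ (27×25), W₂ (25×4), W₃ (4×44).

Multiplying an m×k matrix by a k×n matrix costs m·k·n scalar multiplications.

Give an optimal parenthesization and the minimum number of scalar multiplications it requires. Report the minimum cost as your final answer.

(W₁ × (W₂ × W₃)): cost 34100.
((W₁ × W₂) × W₃): cost 7452.
Optimal: ((W₁ × W₂) × W₃) with cost 7452.

7452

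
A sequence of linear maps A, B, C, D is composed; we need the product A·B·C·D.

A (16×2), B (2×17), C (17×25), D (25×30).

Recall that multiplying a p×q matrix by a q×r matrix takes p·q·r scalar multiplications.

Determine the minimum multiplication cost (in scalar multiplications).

Adjacent pairs: AB = 16·2·17 = 544; BC = 2·17·25 = 850; CD = 17·25·30 = 12750.
Length 3: A..C: k=1: 0+850+16·2·25=1650; k=2: 544+0+16·17·25=7344 → min 1650 | B..D: k=2: 0+12750+2·17·30=13770; k=3: 850+0+2·25·30=2350 → min 2350.
Length 4: A..D: k=1: 0+2350+16·2·30=3310; k=2: 544+12750+16·17·30=21454; k=3: 1650+0+16·25·30=13650 → min 3310.
Optimal order: (A·((B·C)·D)) with cost 3310.

3310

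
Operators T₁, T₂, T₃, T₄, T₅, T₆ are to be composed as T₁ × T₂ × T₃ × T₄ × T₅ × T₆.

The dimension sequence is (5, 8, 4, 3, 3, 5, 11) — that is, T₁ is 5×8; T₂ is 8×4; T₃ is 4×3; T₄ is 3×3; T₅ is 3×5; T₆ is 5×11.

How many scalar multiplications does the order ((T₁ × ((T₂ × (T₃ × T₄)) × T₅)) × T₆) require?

727

(T₃ × T₄): 4×3 by 3×3 → 4×3, cost 4·3·3 = 36
(T₂ × (T₃ × T₄)): 8×4 by 4×3 → 8×3, cost 8·4·3 = 96; cumulative 132
((T₂ × (T₃ × T₄)) × T₅): 8×3 by 3×5 → 8×5, cost 8·3·5 = 120; cumulative 252
(T₁ × ((T₂ × (T₃ × T₄)) × T₅)): 5×8 by 8×5 → 5×5, cost 5·8·5 = 200; cumulative 452
((T₁ × ((T₂ × (T₃ × T₄)) × T₅)) × T₆): 5×5 by 5×11 → 5×11, cost 5·5·11 = 275; cumulative 727
Total: 727 scalar multiplications.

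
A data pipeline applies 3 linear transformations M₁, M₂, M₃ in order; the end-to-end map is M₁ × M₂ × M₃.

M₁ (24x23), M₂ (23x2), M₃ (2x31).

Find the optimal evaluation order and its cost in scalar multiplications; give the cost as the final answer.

2592

(M₁ × (M₂ × M₃)): cost 18538.
((M₁ × M₂) × M₃): cost 2592.
Optimal: ((M₁ × M₂) × M₃) with cost 2592.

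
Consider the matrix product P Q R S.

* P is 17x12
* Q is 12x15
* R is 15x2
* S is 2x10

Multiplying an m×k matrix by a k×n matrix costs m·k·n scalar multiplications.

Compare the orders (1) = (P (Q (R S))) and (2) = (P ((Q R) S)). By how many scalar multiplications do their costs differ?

1500

Order (1) = (P (Q (R S))): (R S): 15×2 by 2×10 → 15×10, cost 15·2·10 = 300; (Q (R S)): 12×15 by 15×10 → 12×10, cost 12·15·10 = 1800; cumulative 2100; (P (Q (R S))): 17×12 by 12×10 → 17×10, cost 17·12·10 = 2040; cumulative 4140. Total 4140.
Order (2) = (P ((Q R) S)): (Q R): 12×15 by 15×2 → 12×2, cost 12·15·2 = 360; ((Q R) S): 12×2 by 2×10 → 12×10, cost 12·2·10 = 240; cumulative 600; (P ((Q R) S)): 17×12 by 12×10 → 17×10, cost 17·12·10 = 2040; cumulative 2640. Total 2640.
Difference: |4140 − 2640| = 1500.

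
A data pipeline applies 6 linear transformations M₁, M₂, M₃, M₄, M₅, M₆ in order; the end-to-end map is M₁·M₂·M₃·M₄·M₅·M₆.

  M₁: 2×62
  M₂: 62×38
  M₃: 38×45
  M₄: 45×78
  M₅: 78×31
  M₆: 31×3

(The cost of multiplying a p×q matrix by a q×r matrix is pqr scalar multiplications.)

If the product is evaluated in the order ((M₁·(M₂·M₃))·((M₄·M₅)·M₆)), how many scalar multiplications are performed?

(M₂·M₃): 62×38 by 38×45 → 62×45, cost 62·38·45 = 106020
(M₁·(M₂·M₃)): 2×62 by 62×45 → 2×45, cost 2·62·45 = 5580; cumulative 111600
(M₄·M₅): 45×78 by 78×31 → 45×31, cost 45·78·31 = 108810
((M₄·M₅)·M₆): 45×31 by 31×3 → 45×3, cost 45·31·3 = 4185; cumulative 112995
((M₁·(M₂·M₃))·((M₄·M₅)·M₆)): 2×45 by 45×3 → 2×3, cost 2·45·3 = 270; cumulative 224865
Total: 224865 scalar multiplications.

224865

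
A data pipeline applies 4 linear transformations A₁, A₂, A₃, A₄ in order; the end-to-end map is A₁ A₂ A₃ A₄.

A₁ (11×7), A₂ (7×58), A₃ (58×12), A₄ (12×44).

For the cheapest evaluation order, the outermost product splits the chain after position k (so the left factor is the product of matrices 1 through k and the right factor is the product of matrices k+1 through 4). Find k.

3

Adjacent pairs: A₁A₂ = 11·7·58 = 4466; A₂A₃ = 7·58·12 = 4872; A₃A₄ = 58·12·44 = 30624.
Length 3: A₁..A₃: k=1: 0+4872+11·7·12=5796; k=2: 4466+0+11·58·12=12122 → min 5796 | A₂..A₄: k=2: 0+30624+7·58·44=48488; k=3: 4872+0+7·12·44=8568 → min 8568.
Top-level splits: k=1: (A₁..A₁)·(A₂..A₄) → 0+8568+11·7·44 = 11956; k=2: (A₁..A₂)·(A₃..A₄) → 4466+30624+11·58·44 = 63162; k=3: (A₁..A₃)·(A₄..A₄) → 5796+0+11·12·44 = 11604.
Best split is after A₃, i.e. k = 3.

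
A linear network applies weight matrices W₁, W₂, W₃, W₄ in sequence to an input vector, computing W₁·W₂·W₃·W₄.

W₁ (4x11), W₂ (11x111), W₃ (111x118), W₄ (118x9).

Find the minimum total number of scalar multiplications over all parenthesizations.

61524

Adjacent pairs: W₁W₂ = 4·11·111 = 4884; W₂W₃ = 11·111·118 = 144078; W₃W₄ = 111·118·9 = 117882.
Length 3: W₁..W₃: k=1: 0+144078+4·11·118=149270; k=2: 4884+0+4·111·118=57276 → min 57276 | W₂..W₄: k=2: 0+117882+11·111·9=128871; k=3: 144078+0+11·118·9=155760 → min 128871.
Length 4: W₁..W₄: k=1: 0+128871+4·11·9=129267; k=2: 4884+117882+4·111·9=126762; k=3: 57276+0+4·118·9=61524 → min 61524.
Optimal order: (((W₁·W₂)·W₃)·W₄) with cost 61524.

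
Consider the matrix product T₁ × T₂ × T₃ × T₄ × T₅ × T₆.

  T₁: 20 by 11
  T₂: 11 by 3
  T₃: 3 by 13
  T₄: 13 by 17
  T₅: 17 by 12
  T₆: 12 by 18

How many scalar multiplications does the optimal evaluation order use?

Adjacent pairs: T₁T₂ = 20·11·3 = 660; T₂T₃ = 11·3·13 = 429; T₃T₄ = 3·13·17 = 663; T₄T₅ = 13·17·12 = 2652; T₅T₆ = 17·12·18 = 3672.
Length 3: T₁..T₃: k=1: 0+429+20·11·13=3289; k=2: 660+0+20·3·13=1440 → min 1440 | T₂..T₄: k=2: 0+663+11·3·17=1224; k=3: 429+0+11·13·17=2860 → min 1224 | T₃..T₅: k=3: 0+2652+3·13·12=3120; k=4: 663+0+3·17·12=1275 → min 1275 | T₄..T₆: k=4: 0+3672+13·17·18=7650; k=5: 2652+0+13·12·18=5460 → min 5460.
Length 4: T₁..T₄: k=1: 0+1224+20·11·17=4964; k=2: 660+663+20·3·17=2343; k=3: 1440+0+20·13·17=5860 → min 2343 | T₂..T₅: k=2: 0+1275+11·3·12=1671; k=3: 429+2652+11·13·12=4797; k=4: 1224+0+11·17·12=3468 → min 1671 | T₃..T₆: k=3: 0+5460+3·13·18=6162; k=4: 663+3672+3·17·18=5253; k=5: 1275+0+3·12·18=1923 → min 1923.
Length 5: T₁..T₅: k=1: 0+1671+20·11·12=4311; k=2: 660+1275+20·3·12=2655; k=3: 1440+2652+20·13·12=7212; k=4: 2343+0+20·17·12=6423 → min 2655 | T₂..T₆: k=2: 0+1923+11·3·18=2517; k=3: 429+5460+11·13·18=8463; k=4: 1224+3672+11·17·18=8262; k=5: 1671+0+11·12·18=4047 → min 2517.
Length 6: T₁..T₆: k=1: 0+2517+20·11·18=6477; k=2: 660+1923+20·3·18=3663; k=3: 1440+5460+20·13·18=11580; k=4: 2343+3672+20·17·18=12135; k=5: 2655+0+20·12·18=6975 → min 3663.
Optimal order: ((T₁ × T₂) × (((T₃ × T₄) × T₅) × T₆)) with cost 3663.

3663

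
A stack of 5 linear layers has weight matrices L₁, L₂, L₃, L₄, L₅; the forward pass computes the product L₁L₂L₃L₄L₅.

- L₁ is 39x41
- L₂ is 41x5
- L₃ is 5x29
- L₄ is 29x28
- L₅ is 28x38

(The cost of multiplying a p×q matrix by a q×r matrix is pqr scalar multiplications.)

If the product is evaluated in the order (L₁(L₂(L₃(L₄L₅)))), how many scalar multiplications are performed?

104918

(L₄L₅): 29×28 by 28×38 → 29×38, cost 29·28·38 = 30856
(L₃(L₄L₅)): 5×29 by 29×38 → 5×38, cost 5·29·38 = 5510; cumulative 36366
(L₂(L₃(L₄L₅))): 41×5 by 5×38 → 41×38, cost 41·5·38 = 7790; cumulative 44156
(L₁(L₂(L₃(L₄L₅)))): 39×41 by 41×38 → 39×38, cost 39·41·38 = 60762; cumulative 104918
Total: 104918 scalar multiplications.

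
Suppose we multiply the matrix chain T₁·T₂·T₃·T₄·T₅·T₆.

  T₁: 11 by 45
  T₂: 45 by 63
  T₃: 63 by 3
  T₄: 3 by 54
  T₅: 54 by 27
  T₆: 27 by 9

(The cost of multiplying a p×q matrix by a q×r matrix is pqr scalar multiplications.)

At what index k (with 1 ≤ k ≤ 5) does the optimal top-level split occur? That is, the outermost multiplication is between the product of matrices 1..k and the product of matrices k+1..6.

3

Adjacent pairs: T₁T₂ = 11·45·63 = 31185; T₂T₃ = 45·63·3 = 8505; T₃T₄ = 63·3·54 = 10206; T₄T₅ = 3·54·27 = 4374; T₅T₆ = 54·27·9 = 13122.
Length 3: T₁..T₃: k=1: 0+8505+11·45·3=9990; k=2: 31185+0+11·63·3=33264 → min 9990 | T₂..T₄: k=2: 0+10206+45·63·54=163296; k=3: 8505+0+45·3·54=15795 → min 15795 | T₃..T₅: k=3: 0+4374+63·3·27=9477; k=4: 10206+0+63·54·27=102060 → min 9477 | T₄..T₆: k=4: 0+13122+3·54·9=14580; k=5: 4374+0+3·27·9=5103 → min 5103.
Length 4: T₁..T₄: k=1: 0+15795+11·45·54=42525; k=2: 31185+10206+11·63·54=78813; k=3: 9990+0+11·3·54=11772 → min 11772 | T₂..T₅: k=2: 0+9477+45·63·27=86022; k=3: 8505+4374+45·3·27=16524; k=4: 15795+0+45·54·27=81405 → min 16524 | T₃..T₆: k=3: 0+5103+63·3·9=6804; k=4: 10206+13122+63·54·9=53946; k=5: 9477+0+63·27·9=24786 → min 6804.
Length 5: T₁..T₅: k=1: 0+16524+11·45·27=29889; k=2: 31185+9477+11·63·27=59373; k=3: 9990+4374+11·3·27=15255; k=4: 11772+0+11·54·27=27810 → min 15255 | T₂..T₆: k=2: 0+6804+45·63·9=32319; k=3: 8505+5103+45·3·9=14823; k=4: 15795+13122+45·54·9=50787; k=5: 16524+0+45·27·9=27459 → min 14823.
Top-level splits: k=1: (T₁..T₁)·(T₂..T₆) → 0+14823+11·45·9 = 19278; k=2: (T₁..T₂)·(T₃..T₆) → 31185+6804+11·63·9 = 44226; k=3: (T₁..T₃)·(T₄..T₆) → 9990+5103+11·3·9 = 15390; k=4: (T₁..T₄)·(T₅..T₆) → 11772+13122+11·54·9 = 30240; k=5: (T₁..T₅)·(T₆..T₆) → 15255+0+11·27·9 = 17928.
Best split is after T₃, i.e. k = 3.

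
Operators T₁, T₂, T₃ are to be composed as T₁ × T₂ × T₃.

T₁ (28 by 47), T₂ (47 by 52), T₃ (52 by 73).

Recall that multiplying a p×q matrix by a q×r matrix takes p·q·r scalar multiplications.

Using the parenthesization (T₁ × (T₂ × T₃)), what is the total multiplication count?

274480

(T₂ × T₃): 47×52 by 52×73 → 47×73, cost 47·52·73 = 178412
(T₁ × (T₂ × T₃)): 28×47 by 47×73 → 28×73, cost 28·47·73 = 96068; cumulative 274480
Total: 274480 scalar multiplications.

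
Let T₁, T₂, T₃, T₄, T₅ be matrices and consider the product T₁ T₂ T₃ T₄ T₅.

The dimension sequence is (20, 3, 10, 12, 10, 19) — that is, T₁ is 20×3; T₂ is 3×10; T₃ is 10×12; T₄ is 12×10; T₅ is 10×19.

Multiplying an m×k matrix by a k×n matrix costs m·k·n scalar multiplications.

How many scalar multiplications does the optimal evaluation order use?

Adjacent pairs: T₁T₂ = 20·3·10 = 600; T₂T₃ = 3·10·12 = 360; T₃T₄ = 10·12·10 = 1200; T₄T₅ = 12·10·19 = 2280.
Length 3: T₁..T₃: k=1: 0+360+20·3·12=1080; k=2: 600+0+20·10·12=3000 → min 1080 | T₂..T₄: k=2: 0+1200+3·10·10=1500; k=3: 360+0+3·12·10=720 → min 720 | T₃..T₅: k=3: 0+2280+10·12·19=4560; k=4: 1200+0+10·10·19=3100 → min 3100.
Length 4: T₁..T₄: k=1: 0+720+20·3·10=1320; k=2: 600+1200+20·10·10=3800; k=3: 1080+0+20·12·10=3480 → min 1320 | T₂..T₅: k=2: 0+3100+3·10·19=3670; k=3: 360+2280+3·12·19=3324; k=4: 720+0+3·10·19=1290 → min 1290.
Length 5: T₁..T₅: k=1: 0+1290+20·3·19=2430; k=2: 600+3100+20·10·19=7500; k=3: 1080+2280+20·12·19=7920; k=4: 1320+0+20·10·19=5120 → min 2430.
Optimal order: (T₁ (((T₂ T₃) T₄) T₅)) with cost 2430.

2430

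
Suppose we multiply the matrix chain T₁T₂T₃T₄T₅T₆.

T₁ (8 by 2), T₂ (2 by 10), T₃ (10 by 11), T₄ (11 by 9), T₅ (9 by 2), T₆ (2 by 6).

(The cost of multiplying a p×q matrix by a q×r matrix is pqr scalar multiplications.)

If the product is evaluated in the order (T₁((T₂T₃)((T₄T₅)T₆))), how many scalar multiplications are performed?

(T₂T₃): 2×10 by 10×11 → 2×11, cost 2·10·11 = 220
(T₄T₅): 11×9 by 9×2 → 11×2, cost 11·9·2 = 198
((T₄T₅)T₆): 11×2 by 2×6 → 11×6, cost 11·2·6 = 132; cumulative 330
((T₂T₃)((T₄T₅)T₆)): 2×11 by 11×6 → 2×6, cost 2·11·6 = 132; cumulative 682
(T₁((T₂T₃)((T₄T₅)T₆))): 8×2 by 2×6 → 8×6, cost 8·2·6 = 96; cumulative 778
Total: 778 scalar multiplications.

778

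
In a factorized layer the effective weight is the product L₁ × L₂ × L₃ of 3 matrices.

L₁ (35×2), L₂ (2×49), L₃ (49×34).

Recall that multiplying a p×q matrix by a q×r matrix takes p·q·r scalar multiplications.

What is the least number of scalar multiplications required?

5712

Order (L₁ × (L₂ × L₃)): (L₂ × L₃): 2×49 by 49×34 → 2×34, cost 2·49·34 = 3332; (L₁ × (L₂ × L₃)): 35×2 by 2×34 → 35×34, cost 35·2·34 = 2380; cumulative 5712. Total 5712.
Order ((L₁ × L₂) × L₃): (L₁ × L₂): 35×2 by 2×49 → 35×49, cost 35·2·49 = 3430; ((L₁ × L₂) × L₃): 35×49 by 49×34 → 35×34, cost 35·49·34 = 58310; cumulative 61740. Total 61740.
Minimum: 5712.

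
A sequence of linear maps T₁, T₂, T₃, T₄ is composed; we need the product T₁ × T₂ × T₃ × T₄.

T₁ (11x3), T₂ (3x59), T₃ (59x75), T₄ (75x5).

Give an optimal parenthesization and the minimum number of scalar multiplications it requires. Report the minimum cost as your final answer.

Adjacent pairs: T₁T₂ = 11·3·59 = 1947; T₂T₃ = 3·59·75 = 13275; T₃T₄ = 59·75·5 = 22125.
Length 3: T₁..T₃: k=1: 0+13275+11·3·75=15750; k=2: 1947+0+11·59·75=50622 → min 15750 | T₂..T₄: k=2: 0+22125+3·59·5=23010; k=3: 13275+0+3·75·5=14400 → min 14400.
Length 4: T₁..T₄: k=1: 0+14400+11·3·5=14565; k=2: 1947+22125+11·59·5=27317; k=3: 15750+0+11·75·5=19875 → min 14565.
Optimal parenthesization: (T₁ × ((T₂ × T₃) × T₄)) with cost 14565.

14565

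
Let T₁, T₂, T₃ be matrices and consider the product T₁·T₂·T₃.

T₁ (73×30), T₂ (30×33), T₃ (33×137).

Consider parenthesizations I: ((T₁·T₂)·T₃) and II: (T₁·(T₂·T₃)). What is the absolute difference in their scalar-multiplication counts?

33357

Order I = ((T₁·T₂)·T₃): (T₁·T₂): 73×30 by 30×33 → 73×33, cost 73·30·33 = 72270; ((T₁·T₂)·T₃): 73×33 by 33×137 → 73×137, cost 73·33·137 = 330033; cumulative 402303. Total 402303.
Order II = (T₁·(T₂·T₃)): (T₂·T₃): 30×33 by 33×137 → 30×137, cost 30·33·137 = 135630; (T₁·(T₂·T₃)): 73×30 by 30×137 → 73×137, cost 73·30·137 = 300030; cumulative 435660. Total 435660.
Difference: |402303 − 435660| = 33357.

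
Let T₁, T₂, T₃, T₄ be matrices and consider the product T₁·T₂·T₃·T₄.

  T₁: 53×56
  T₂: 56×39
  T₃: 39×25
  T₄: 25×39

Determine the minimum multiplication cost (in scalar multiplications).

Adjacent pairs: T₁T₂ = 53·56·39 = 115752; T₂T₃ = 56·39·25 = 54600; T₃T₄ = 39·25·39 = 38025.
Length 3: T₁..T₃: k=1: 0+54600+53·56·25=128800; k=2: 115752+0+53·39·25=167427 → min 128800 | T₂..T₄: k=2: 0+38025+56·39·39=123201; k=3: 54600+0+56·25·39=109200 → min 109200.
Length 4: T₁..T₄: k=1: 0+109200+53·56·39=224952; k=2: 115752+38025+53·39·39=234390; k=3: 128800+0+53·25·39=180475 → min 180475.
Optimal order: ((T₁·(T₂·T₃))·T₄) with cost 180475.

180475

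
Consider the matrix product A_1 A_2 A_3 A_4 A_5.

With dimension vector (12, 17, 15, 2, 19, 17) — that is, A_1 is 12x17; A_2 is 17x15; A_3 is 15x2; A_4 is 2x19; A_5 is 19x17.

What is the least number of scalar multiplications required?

Adjacent pairs: A_1A_2 = 12·17·15 = 3060; A_2A_3 = 17·15·2 = 510; A_3A_4 = 15·2·19 = 570; A_4A_5 = 2·19·17 = 646.
Length 3: A_1..A_3: k=1: 0+510+12·17·2=918; k=2: 3060+0+12·15·2=3420 → min 918 | A_2..A_4: k=2: 0+570+17·15·19=5415; k=3: 510+0+17·2·19=1156 → min 1156 | A_3..A_5: k=3: 0+646+15·2·17=1156; k=4: 570+0+15·19·17=5415 → min 1156.
Length 4: A_1..A_4: k=1: 0+1156+12·17·19=5032; k=2: 3060+570+12·15·19=7050; k=3: 918+0+12·2·19=1374 → min 1374 | A_2..A_5: k=2: 0+1156+17·15·17=5491; k=3: 510+646+17·2·17=1734; k=4: 1156+0+17·19·17=6647 → min 1734.
Length 5: A_1..A_5: k=1: 0+1734+12·17·17=5202; k=2: 3060+1156+12·15·17=7276; k=3: 918+646+12·2·17=1972; k=4: 1374+0+12·19·17=5250 → min 1972.
Optimal order: ((A_1 (A_2 A_3)) (A_4 A_5)) with cost 1972.

1972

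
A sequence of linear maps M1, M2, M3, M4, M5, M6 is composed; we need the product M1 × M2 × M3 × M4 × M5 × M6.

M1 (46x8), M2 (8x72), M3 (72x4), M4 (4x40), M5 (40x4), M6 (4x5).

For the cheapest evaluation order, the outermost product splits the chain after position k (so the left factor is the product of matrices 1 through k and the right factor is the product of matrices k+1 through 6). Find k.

Adjacent pairs: M1M2 = 46·8·72 = 26496; M2M3 = 8·72·4 = 2304; M3M4 = 72·4·40 = 11520; M4M5 = 4·40·4 = 640; M5M6 = 40·4·5 = 800.
Length 3: M1..M3: k=1: 0+2304+46·8·4=3776; k=2: 26496+0+46·72·4=39744 → min 3776 | M2..M4: k=2: 0+11520+8·72·40=34560; k=3: 2304+0+8·4·40=3584 → min 3584 | M3..M5: k=3: 0+640+72·4·4=1792; k=4: 11520+0+72·40·4=23040 → min 1792 | M4..M6: k=4: 0+800+4·40·5=1600; k=5: 640+0+4·4·5=720 → min 720.
Length 4: M1..M4: k=1: 0+3584+46·8·40=18304; k=2: 26496+11520+46·72·40=170496; k=3: 3776+0+46·4·40=11136 → min 11136 | M2..M5: k=2: 0+1792+8·72·4=4096; k=3: 2304+640+8·4·4=3072; k=4: 3584+0+8·40·4=4864 → min 3072 | M3..M6: k=3: 0+720+72·4·5=2160; k=4: 11520+800+72·40·5=26720; k=5: 1792+0+72·4·5=3232 → min 2160.
Length 5: M1..M5: k=1: 0+3072+46·8·4=4544; k=2: 26496+1792+46·72·4=41536; k=3: 3776+640+46·4·4=5152; k=4: 11136+0+46·40·4=18496 → min 4544 | M2..M6: k=2: 0+2160+8·72·5=5040; k=3: 2304+720+8·4·5=3184; k=4: 3584+800+8·40·5=5984; k=5: 3072+0+8·4·5=3232 → min 3184.
Top-level splits: k=1: (M1..M1)·(M2..M6) → 0+3184+46·8·5 = 5024; k=2: (M1..M2)·(M3..M6) → 26496+2160+46·72·5 = 45216; k=3: (M1..M3)·(M4..M6) → 3776+720+46·4·5 = 5416; k=4: (M1..M4)·(M5..M6) → 11136+800+46·40·5 = 21136; k=5: (M1..M5)·(M6..M6) → 4544+0+46·4·5 = 5464.
Best split is after M1, i.e. k = 1.

1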